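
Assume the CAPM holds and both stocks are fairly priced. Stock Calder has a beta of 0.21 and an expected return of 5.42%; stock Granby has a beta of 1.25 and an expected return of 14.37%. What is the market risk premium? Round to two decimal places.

Both satisfy E(R) = R_f + β·MRP, so the slope of the SML is
MRP = (14.37% − 5.42%) / (1.25 − 0.21) = 8.95% / 1.04 = 8.6058%

8.61%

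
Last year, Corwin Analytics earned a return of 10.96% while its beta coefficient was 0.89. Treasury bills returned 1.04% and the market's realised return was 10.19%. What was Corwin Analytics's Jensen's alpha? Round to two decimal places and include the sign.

Market excess return = 10.19% − 1.04% = 9.15%
CAPM benchmark = R_f + β(R_m − R_f) = 1.04% + 0.89 × 9.15% = 9.1835%
α = actual − benchmark = 10.96% − 9.1835% = +1.78%

+1.78%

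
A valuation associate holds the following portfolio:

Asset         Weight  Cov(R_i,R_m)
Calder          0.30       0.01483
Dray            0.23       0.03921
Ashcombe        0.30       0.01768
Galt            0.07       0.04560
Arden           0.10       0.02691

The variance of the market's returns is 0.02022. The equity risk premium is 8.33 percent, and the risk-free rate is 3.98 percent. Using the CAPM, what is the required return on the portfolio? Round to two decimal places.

14.14%

β_Calder = 0.01483 / 0.02022 = 0.7334
β_Dray = 0.03921 / 0.02022 = 1.9392
β_Ashcombe = 0.01768 / 0.02022 = 0.8744
β_Galt = 0.04560 / 0.02022 = 2.2552
β_Arden = 0.02691 / 0.02022 = 1.3309
β_P = Σ w_i β_i = 0.30×0.7334 + 0.23×1.9392 + 0.30×0.8744 + 0.07×2.2552 + 0.10×1.3309 = 1.2193
E(R_P) = R_f + β_P × MRP = 3.98% + 1.2193 × 8.33% = 14.14%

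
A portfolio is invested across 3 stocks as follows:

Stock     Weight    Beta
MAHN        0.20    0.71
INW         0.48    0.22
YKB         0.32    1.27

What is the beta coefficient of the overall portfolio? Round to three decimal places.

β_P = Σ w_i β_i = 0.20×0.71 + 0.48×0.22 + 0.32×1.27 = 0.6540

0.654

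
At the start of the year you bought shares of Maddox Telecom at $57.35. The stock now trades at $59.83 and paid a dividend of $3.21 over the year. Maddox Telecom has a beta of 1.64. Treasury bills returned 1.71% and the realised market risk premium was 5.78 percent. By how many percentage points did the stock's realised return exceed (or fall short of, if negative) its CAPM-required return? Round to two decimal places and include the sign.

-1.27%

Realised HPR = (P1 + D1 − P0) / P0 = (59.83 + 3.21 − 57.35) / 57.35 = 5.69 / 57.35 = 9.9215%
CAPM required = R_f + β·MRP = 1.71% + 1.64 × 5.78% = 11.1892%
α = realised − required = 9.9215% − 11.1892% = -1.27%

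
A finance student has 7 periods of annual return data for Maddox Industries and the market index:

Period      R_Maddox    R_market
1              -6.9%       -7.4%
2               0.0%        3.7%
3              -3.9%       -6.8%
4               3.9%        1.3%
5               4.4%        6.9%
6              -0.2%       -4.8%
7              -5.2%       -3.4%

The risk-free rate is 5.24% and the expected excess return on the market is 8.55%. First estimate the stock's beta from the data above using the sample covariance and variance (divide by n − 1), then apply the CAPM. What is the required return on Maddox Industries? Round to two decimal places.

10.84%

Mean R_i = (-6.9 + 0.0 − 3.9 + 3.9 + 4.4 − 0.2 − 5.2) / 7 = -1.1286%
Mean R_m = (-7.4 + 3.7 − 6.8 + 1.3 + 6.9 − 4.8 − 3.4) / 7 = -1.5000%
Σ(R_i − R̄_i)(R_m − R̄_m) = 119.8000  ⇒  Cov = 119.8000 / 6 = 19.9667
Σ(R_m − R̄_m)² = 182.8400  ⇒  Var(R_m) = 182.8400 / 6 = 30.4733
β = Cov / Var(R_m) = 19.9667 / 30.4733 = 0.6552
E(R) = R_f + β × MRP = 5.24% + 0.6552 × 8.55% = 10.84%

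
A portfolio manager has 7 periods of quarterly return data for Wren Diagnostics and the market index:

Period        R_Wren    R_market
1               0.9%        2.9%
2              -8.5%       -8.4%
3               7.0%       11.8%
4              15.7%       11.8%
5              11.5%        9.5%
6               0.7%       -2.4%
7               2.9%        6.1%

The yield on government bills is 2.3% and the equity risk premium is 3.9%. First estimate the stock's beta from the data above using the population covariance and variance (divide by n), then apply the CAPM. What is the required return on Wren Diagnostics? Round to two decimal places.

5.99%

Mean R_i = (0.9 − 8.5 + 7.0 + 15.7 + 11.5 + 0.7 + 2.9) / 7 = 4.3143%
Mean R_m = (2.9 − 8.4 + 11.8 + 11.8 + 9.5 − 2.4 + 6.1) / 7 = 4.4714%
Σ(R_i − R̄_i)(R_m − R̄_m) = 332.0929  ⇒  Cov = 332.0929 / 7 = 47.4418
Σ(R_m − R̄_m)² = 350.7143  ⇒  Var(R_m) = 350.7143 / 7 = 50.1020
β = Cov / Var(R_m) = 47.4418 / 50.1020 = 0.9469
E(R) = R_f + β × MRP = 2.3% + 0.9469 × 3.9% = 5.99%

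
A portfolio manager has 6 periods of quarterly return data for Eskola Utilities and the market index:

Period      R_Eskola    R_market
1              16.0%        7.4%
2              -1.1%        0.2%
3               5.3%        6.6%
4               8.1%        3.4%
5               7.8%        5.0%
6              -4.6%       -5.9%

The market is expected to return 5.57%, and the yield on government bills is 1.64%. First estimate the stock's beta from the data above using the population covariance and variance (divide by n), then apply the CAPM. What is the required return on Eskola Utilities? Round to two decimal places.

6.72%

Mean R_i = (16.0 − 1.1 + 5.3 + 8.1 + 7.8 − 4.6) / 6 = 5.2500%
Mean R_m = (7.4 + 0.2 + 6.6 + 3.4 + 5.0 − 5.9) / 6 = 2.7833%
Σ(R_i − R̄_i)(R_m − R̄_m) = 159.1650  ⇒  Cov = 159.1650 / 6 = 26.5275
Σ(R_m − R̄_m)² = 123.2483  ⇒  Var(R_m) = 123.2483 / 6 = 20.5414
β = Cov / Var(R_m) = 26.5275 / 20.5414 = 1.2914
MRP = 5.57% − 1.64% = 3.93%
E(R) = R_f + β × MRP = 1.64% + 1.2914 × 3.93% = 6.72%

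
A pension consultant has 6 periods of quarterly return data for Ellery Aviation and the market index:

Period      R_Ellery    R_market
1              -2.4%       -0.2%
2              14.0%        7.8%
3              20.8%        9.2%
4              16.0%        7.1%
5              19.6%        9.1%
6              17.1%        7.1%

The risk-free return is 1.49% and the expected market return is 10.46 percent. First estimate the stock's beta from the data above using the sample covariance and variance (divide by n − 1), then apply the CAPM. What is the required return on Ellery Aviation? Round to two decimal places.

22.86%

Mean R_i = (-2.4 + 14.0 + 20.8 + 16.0 + 19.6 + 17.1) / 6 = 14.1833%
Mean R_m = (-0.2 + 7.8 + 9.2 + 7.1 + 9.1 + 7.1) / 6 = 6.6833%
Σ(R_i − R̄_i)(R_m − R̄_m) = 145.6583  ⇒  Cov = 145.6583 / 5 = 29.1317
Σ(R_m − R̄_m)² = 61.1483  ⇒  Var(R_m) = 61.1483 / 5 = 12.2297
β = Cov / Var(R_m) = 29.1317 / 12.2297 = 2.3820
MRP = 10.46% − 1.49% = 8.97%
E(R) = R_f + β × MRP = 1.49% + 2.3820 × 8.97% = 22.86%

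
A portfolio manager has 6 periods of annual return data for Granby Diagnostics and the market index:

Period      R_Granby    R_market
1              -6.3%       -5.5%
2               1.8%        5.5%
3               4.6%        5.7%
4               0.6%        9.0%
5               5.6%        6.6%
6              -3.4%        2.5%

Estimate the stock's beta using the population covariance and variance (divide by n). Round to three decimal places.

0.720

Mean R_i = (-6.3 + 1.8 + 4.6 + 0.6 + 5.6 − 3.4) / 6 = 0.4833%
Mean R_m = (-5.5 + 5.5 + 5.7 + 9.0 + 6.6 + 2.5) / 6 = 3.9667%
Σ(R_i − R̄_i)(R_m − R̄_m) = 93.1267  ⇒  Cov = 93.1267 / 6 = 15.5211
Σ(R_m − R̄_m)² = 129.3933  ⇒  Var(R_m) = 129.3933 / 6 = 21.5656
β = Cov / Var(R_m) = 15.5211 / 21.5656 = 0.7197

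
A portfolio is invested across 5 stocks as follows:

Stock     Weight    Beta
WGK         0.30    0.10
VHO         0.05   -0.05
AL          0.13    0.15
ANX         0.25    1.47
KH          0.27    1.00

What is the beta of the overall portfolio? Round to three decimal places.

0.685

β_P = Σ w_i β_i = 0.30×0.10 + 0.05×-0.05 + 0.13×0.15 + 0.25×1.47 + 0.27×1.00 = 0.6845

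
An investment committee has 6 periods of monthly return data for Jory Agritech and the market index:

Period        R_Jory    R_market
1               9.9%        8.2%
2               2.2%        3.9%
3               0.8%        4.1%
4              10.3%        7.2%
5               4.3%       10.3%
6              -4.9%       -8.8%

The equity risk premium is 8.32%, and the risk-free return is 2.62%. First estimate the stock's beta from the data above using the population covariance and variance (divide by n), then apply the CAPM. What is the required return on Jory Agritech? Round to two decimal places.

Mean R_i = (9.9 + 2.2 + 0.8 + 10.3 + 4.3 − 4.9) / 6 = 3.7667%
Mean R_m = (8.2 + 3.9 + 4.1 + 7.2 + 10.3 − 8.8) / 6 = 4.1500%
Σ(R_i − R̄_i)(R_m − R̄_m) = 160.8200  ⇒  Cov = 160.8200 / 6 = 26.8033
Σ(R_m − R̄_m)² = 231.2950  ⇒  Var(R_m) = 231.2950 / 6 = 38.5492
β = Cov / Var(R_m) = 26.8033 / 38.5492 = 0.6953
E(R) = R_f + β × MRP = 2.62% + 0.6953 × 8.32% = 8.40%

8.40%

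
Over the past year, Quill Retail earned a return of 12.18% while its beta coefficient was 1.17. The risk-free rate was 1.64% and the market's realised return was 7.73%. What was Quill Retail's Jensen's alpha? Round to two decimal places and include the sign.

Market excess return = 7.73% − 1.64% = 6.09%
CAPM benchmark = R_f + β(R_m − R_f) = 1.64% + 1.17 × 6.09% = 8.7653%
α = actual − benchmark = 12.18% − 8.7653% = +3.41%

+3.41%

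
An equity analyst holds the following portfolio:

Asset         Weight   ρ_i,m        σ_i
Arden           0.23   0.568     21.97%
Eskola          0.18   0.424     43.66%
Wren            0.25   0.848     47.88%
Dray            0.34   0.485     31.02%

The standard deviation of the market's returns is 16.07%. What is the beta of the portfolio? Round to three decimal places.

β_Arden = 0.568 × 21.97% / 16.07% = 0.7765
β_Eskola = 0.424 × 43.66% / 16.07% = 1.1520
β_Wren = 0.848 × 47.88% / 16.07% = 2.5266
β_Dray = 0.485 × 31.02% / 16.07% = 0.9362
β_P = Σ w_i β_i = 0.23×0.7765 + 0.18×1.1520 + 0.25×2.5266 + 0.34×0.9362 = 1.3359

1.336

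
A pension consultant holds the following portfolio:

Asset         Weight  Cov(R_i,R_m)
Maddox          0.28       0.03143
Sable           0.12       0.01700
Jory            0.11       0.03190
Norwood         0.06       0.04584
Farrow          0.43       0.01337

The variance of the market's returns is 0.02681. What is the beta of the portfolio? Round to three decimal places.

0.852

β_Maddox = 0.03143 / 0.02681 = 1.1723
β_Sable = 0.01700 / 0.02681 = 0.6341
β_Jory = 0.03190 / 0.02681 = 1.1899
β_Norwood = 0.04584 / 0.02681 = 1.7098
β_Farrow = 0.01337 / 0.02681 = 0.4987
β_P = Σ w_i β_i = 0.28×1.1723 + 0.12×0.6341 + 0.11×1.1899 + 0.06×1.7098 + 0.43×0.4987 = 0.8523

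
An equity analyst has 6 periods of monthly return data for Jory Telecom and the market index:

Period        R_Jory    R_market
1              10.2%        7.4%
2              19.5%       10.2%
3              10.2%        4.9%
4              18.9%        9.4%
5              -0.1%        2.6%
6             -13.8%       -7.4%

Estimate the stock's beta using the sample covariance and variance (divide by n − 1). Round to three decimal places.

1.907

Mean R_i = (10.2 + 19.5 + 10.2 + 18.9 − 0.1 − 13.8) / 6 = 7.4833%
Mean R_m = (7.4 + 10.2 + 4.9 + 9.4 + 2.6 − 7.4) / 6 = 4.5167%
Σ(R_i − R̄_i)(R_m − R̄_m) = 401.0817  ⇒  Cov = 401.0817 / 5 = 80.2163
Σ(R_m − R̄_m)² = 210.2883  ⇒  Var(R_m) = 210.2883 / 5 = 42.0577
β = Cov / Var(R_m) = 80.2163 / 42.0577 = 1.9073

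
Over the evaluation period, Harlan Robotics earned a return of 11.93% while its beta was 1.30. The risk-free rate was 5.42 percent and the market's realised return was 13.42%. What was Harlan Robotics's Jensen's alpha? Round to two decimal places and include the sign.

Market excess return = 13.42% − 5.42% = 8.00%
CAPM benchmark = R_f + β(R_m − R_f) = 5.42% + 1.30 × 8.00% = 15.8200%
α = actual − benchmark = 11.93% − 15.8200% = -3.89%

-3.89%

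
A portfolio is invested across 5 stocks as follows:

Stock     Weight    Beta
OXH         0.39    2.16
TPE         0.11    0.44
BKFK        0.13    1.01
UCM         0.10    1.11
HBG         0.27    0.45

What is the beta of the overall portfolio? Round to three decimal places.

β_P = Σ w_i β_i = 0.39×2.16 + 0.11×0.44 + 0.13×1.01 + 0.10×1.11 + 0.27×0.45 = 1.2546

1.255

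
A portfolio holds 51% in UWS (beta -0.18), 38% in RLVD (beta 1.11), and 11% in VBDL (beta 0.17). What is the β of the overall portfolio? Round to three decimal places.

β_P = Σ w_i β_i = 0.51×-0.18 + 0.38×1.11 + 0.11×0.17 = 0.3487

0.349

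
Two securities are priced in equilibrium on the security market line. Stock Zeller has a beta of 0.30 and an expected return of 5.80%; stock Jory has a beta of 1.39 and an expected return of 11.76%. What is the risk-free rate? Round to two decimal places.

4.16%

Both satisfy E(R) = R_f + β·MRP, so the slope of the SML is
MRP = (11.76% − 5.80%) / (1.39 − 0.30) = 5.96% / 1.09 = 5.4679%
R_f = E(R_Zeller) − β_Zeller·MRP = 5.80% − 0.30 × 5.4679% = 4.1596%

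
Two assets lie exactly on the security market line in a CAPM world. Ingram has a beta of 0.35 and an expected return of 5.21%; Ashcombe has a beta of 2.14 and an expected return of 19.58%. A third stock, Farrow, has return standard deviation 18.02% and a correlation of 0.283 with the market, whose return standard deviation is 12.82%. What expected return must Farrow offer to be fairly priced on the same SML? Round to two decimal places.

5.59%

MRP = (19.58% − 5.21%) / (2.14 − 0.35) = 8.0279%
R_f = 5.21% − 0.35 × 8.0279% = 2.4002%
β_Farrow = ρ·σ_i/σ_m = 0.283 × 18.02 / 12.82 = 0.3978
E(R_Farrow) = R_f + β × MRP = 2.4002% + 0.3978 × 8.0279% = 5.59%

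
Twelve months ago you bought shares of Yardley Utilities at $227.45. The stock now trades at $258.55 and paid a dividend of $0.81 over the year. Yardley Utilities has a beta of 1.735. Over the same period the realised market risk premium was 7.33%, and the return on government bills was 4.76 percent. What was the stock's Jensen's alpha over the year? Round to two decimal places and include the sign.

-3.45%

Realised HPR = (P1 + D1 − P0) / P0 = (258.55 + 0.81 − 227.45) / 227.45 = 31.91 / 227.45 = 14.0295%
CAPM required = R_f + β·MRP = 4.76% + 1.735 × 7.33% = 17.47755%
α = realised − required = 14.0295% − 17.47755% = -3.45%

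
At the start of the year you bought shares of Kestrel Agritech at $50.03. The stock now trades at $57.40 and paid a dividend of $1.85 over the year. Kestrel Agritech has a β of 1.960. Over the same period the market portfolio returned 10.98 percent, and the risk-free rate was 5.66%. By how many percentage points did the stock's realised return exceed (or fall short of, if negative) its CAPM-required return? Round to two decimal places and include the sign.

Realised HPR = (P1 + D1 − P0) / P0 = (57.40 + 1.85 − 50.03) / 50.03 = 9.22 / 50.03 = 18.4289%
MRP = 10.98% − 5.66% = 5.32%
CAPM required = R_f + β·MRP = 5.66% + 1.960 × 5.32% = 16.08720%
α = realised − required = 18.4289% − 16.08720% = +2.34%

+2.34%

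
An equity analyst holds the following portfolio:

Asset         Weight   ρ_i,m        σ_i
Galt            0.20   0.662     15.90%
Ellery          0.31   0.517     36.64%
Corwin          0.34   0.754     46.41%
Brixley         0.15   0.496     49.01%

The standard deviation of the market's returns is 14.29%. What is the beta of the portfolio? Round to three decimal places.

1.646

β_Galt = 0.662 × 15.90% / 14.29% = 0.7366
β_Ellery = 0.517 × 36.64% / 14.29% = 1.3256
β_Corwin = 0.754 × 46.41% / 14.29% = 2.4488
β_Brixley = 0.496 × 49.01% / 14.29% = 1.7011
β_P = Σ w_i β_i = 0.20×0.7366 + 0.31×1.3256 + 0.34×2.4488 + 0.15×1.7011 = 1.6460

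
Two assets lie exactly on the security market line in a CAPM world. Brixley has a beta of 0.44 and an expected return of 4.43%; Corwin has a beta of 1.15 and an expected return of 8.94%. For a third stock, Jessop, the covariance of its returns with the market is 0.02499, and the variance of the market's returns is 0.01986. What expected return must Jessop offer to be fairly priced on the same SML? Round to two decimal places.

MRP = (8.94% − 4.43%) / (1.15 − 0.44) = 6.3521%
R_f = 4.43% − 0.44 × 6.3521% = 1.6351%
β_Jessop = Cov / Var(R_m) = 0.02499 / 0.01986 = 1.2583
E(R_Jessop) = R_f + β × MRP = 1.6351% + 1.2583 × 6.3521% = 9.63%

9.63%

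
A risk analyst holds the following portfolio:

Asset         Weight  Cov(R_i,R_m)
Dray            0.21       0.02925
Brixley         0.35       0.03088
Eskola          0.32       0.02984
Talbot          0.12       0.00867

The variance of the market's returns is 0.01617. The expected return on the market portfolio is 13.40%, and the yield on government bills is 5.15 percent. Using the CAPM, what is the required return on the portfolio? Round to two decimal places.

19.20%

β_Dray = 0.02925 / 0.01617 = 1.8089
β_Brixley = 0.03088 / 0.01617 = 1.9097
β_Eskola = 0.02984 / 0.01617 = 1.8454
β_Talbot = 0.00867 / 0.01617 = 0.5362
β_P = Σ w_i β_i = 0.21×1.8089 + 0.35×1.9097 + 0.32×1.8454 + 0.12×0.5362 = 1.7031
MRP = 13.40% − 5.15% = 8.25%
E(R_P) = R_f + β_P × MRP = 5.15% + 1.7031 × 8.25% = 19.20%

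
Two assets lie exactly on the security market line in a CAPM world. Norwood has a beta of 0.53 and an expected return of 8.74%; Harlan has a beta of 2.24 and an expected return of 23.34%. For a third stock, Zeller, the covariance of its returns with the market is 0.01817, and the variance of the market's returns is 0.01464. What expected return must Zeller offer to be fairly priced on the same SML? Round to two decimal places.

14.81%

MRP = (23.34% − 8.74%) / (2.24 − 0.53) = 8.5380%
R_f = 8.74% − 0.53 × 8.5380% = 4.2149%
β_Zeller = Cov / Var(R_m) = 0.01817 / 0.01464 = 1.2411
E(R_Zeller) = R_f + β × MRP = 4.2149% + 1.2411 × 8.5380% = 14.81%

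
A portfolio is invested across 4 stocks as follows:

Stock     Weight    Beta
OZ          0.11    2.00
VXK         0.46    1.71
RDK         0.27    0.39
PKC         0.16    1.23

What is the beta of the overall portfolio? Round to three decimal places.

1.309

β_P = Σ w_i β_i = 0.11×2.00 + 0.46×1.71 + 0.27×0.39 + 0.16×1.23 = 1.3087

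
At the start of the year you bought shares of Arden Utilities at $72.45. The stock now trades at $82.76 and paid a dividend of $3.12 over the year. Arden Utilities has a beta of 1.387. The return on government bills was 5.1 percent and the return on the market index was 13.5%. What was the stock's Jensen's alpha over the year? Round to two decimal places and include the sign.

+1.79%

Realised HPR = (P1 + D1 − P0) / P0 = (82.76 + 3.12 − 72.45) / 72.45 = 13.43 / 72.45 = 18.5369%
MRP = 13.5% − 5.1% = 8.40%
CAPM required = R_f + β·MRP = 5.1% + 1.387 × 8.4% = 16.7508%
α = realised − required = 18.5369% − 16.7508% = +1.79%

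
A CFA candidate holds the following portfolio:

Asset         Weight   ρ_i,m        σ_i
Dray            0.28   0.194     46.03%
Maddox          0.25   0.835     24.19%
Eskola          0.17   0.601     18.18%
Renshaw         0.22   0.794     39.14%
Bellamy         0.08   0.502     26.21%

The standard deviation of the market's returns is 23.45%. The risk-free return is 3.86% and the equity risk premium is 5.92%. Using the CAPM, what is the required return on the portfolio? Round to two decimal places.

8.23%

β_Dray = 0.194 × 46.03% / 23.45% = 0.3808
β_Maddox = 0.835 × 24.19% / 23.45% = 0.8613
β_Eskola = 0.601 × 18.18% / 23.45% = 0.4659
β_Renshaw = 0.794 × 39.14% / 23.45% = 1.3253
β_Bellamy = 0.502 × 26.21% / 23.45% = 0.5611
β_P = Σ w_i β_i = 0.28×0.3808 + 0.25×0.8613 + 0.17×0.4659 + 0.22×1.3253 + 0.08×0.5611 = 0.7376
E(R_P) = R_f + β_P × MRP = 3.86% + 0.7376 × 5.92% = 8.23%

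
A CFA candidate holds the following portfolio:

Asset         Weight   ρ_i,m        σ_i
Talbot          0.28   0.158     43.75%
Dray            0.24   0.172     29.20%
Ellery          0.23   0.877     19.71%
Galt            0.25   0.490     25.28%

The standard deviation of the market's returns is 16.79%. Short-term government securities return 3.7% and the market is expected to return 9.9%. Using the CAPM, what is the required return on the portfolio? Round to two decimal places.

β_Talbot = 0.158 × 43.75% / 16.79% = 0.4117
β_Dray = 0.172 × 29.20% / 16.79% = 0.2991
β_Ellery = 0.877 × 19.71% / 16.79% = 1.0295
β_Galt = 0.490 × 25.28% / 16.79% = 0.7378
β_P = Σ w_i β_i = 0.28×0.4117 + 0.24×0.2991 + 0.23×1.0295 + 0.25×0.7378 = 0.6083
MRP = 9.9% − 3.7% = 6.20%
E(R_P) = R_f + β_P × MRP = 3.7% + 0.6083 × 6.2% = 7.47%

7.47%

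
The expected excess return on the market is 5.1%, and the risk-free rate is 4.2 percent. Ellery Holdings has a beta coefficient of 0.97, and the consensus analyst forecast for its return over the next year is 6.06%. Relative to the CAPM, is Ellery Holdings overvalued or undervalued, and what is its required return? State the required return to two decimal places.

Overvalued; required return 9.15%

Required return = R_f + β·MRP = 4.2% + 0.97 × 5.1% = 9.15%
Forecast 6.06% < required 9.15% → the stock plots below the SML → overvalued.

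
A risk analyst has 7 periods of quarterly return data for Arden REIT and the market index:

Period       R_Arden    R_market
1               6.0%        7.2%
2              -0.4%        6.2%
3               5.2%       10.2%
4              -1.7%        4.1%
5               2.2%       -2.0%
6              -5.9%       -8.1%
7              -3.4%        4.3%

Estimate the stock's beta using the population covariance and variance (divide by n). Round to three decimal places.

0.474

Mean R_i = (6.0 − 0.4 + 5.2 − 1.7 + 2.2 − 5.9 − 3.4) / 7 = 0.2857%
Mean R_m = (7.2 + 6.2 + 10.2 + 4.1 − 2.0 − 8.1 + 4.3) / 7 = 3.1286%
Σ(R_i − R̄_i)(R_m − R̄_m) = 109.3029  ⇒  Cov = 109.3029 / 7 = 15.6147
Σ(R_m − R̄_m)² = 230.7143  ⇒  Var(R_m) = 230.7143 / 7 = 32.9592
β = Cov / Var(R_m) = 15.6147 / 32.9592 = 0.4738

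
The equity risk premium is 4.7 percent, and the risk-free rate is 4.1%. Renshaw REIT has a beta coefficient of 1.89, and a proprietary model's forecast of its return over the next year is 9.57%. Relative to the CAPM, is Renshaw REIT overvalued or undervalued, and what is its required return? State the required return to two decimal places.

Required return = R_f + β·MRP = 4.1% + 1.89 × 4.7% = 12.98%
Forecast 9.57% < required 12.98% → the stock plots below the SML → overvalued.

Overvalued; required return 12.98%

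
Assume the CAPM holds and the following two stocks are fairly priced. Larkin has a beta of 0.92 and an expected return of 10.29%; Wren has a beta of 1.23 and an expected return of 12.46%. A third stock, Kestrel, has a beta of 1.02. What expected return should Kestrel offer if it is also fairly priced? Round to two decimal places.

MRP (SML slope) = (12.46% − 10.29%) / (1.23 − 0.92) = 2.17% / 0.31 = 7.0000%
R_f (intercept) = 10.29% − 0.92 × 7.0000% = 3.8500%
E(R_Kestrel) = R_f + β × MRP = 3.8500% + 1.02 × 7.0000% = 10.99%

10.99%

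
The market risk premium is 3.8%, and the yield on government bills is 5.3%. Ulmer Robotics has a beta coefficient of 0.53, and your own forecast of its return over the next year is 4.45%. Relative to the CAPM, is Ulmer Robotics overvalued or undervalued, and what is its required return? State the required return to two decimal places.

Overvalued; required return 7.31%

Required return = R_f + β·MRP = 5.3% + 0.53 × 3.8% = 7.31%
Forecast 4.45% < required 7.31% → the stock plots below the SML → overvalued.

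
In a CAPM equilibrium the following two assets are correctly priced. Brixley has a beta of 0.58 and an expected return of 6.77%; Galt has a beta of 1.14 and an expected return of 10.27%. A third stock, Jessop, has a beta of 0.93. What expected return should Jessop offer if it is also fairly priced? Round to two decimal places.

MRP (SML slope) = (10.27% − 6.77%) / (1.14 − 0.58) = 3.50% / 0.56 = 6.2500%
R_f (intercept) = 6.77% − 0.58 × 6.2500% = 3.1450%
E(R_Jessop) = R_f + β × MRP = 3.1450% + 0.93 × 6.2500% = 8.96%

8.96%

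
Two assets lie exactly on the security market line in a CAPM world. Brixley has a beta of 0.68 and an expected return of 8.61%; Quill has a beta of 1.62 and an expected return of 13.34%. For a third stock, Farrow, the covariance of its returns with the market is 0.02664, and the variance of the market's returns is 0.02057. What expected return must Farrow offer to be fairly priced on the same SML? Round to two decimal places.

MRP = (13.34% − 8.61%) / (1.62 − 0.68) = 5.0319%
R_f = 8.61% − 0.68 × 5.0319% = 5.1883%
β_Farrow = Cov / Var(R_m) = 0.02664 / 0.02057 = 1.2951
E(R_Farrow) = R_f + β × MRP = 5.1883% + 1.2951 × 5.0319% = 11.71%

11.71%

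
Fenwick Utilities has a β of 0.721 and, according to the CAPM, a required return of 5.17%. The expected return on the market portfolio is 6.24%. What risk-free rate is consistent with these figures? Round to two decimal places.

2.40%

E(R) = R_f + β(E(R_m) − R_f) = R_f(1 − β) + β·E(R_m)
5.17% = R_f × (1 − 0.721) + 0.721 × 6.24%
5.17% = R_f × 0.279 + 4.49904%
R_f = (5.17% − 4.49904%) / 0.279 = 2.40%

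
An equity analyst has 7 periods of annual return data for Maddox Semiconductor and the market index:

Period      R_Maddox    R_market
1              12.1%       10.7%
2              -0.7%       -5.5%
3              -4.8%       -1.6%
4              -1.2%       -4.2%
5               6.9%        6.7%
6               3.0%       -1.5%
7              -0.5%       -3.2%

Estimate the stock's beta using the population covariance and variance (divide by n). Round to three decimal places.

0.840

Mean R_i = (12.1 − 0.7 − 4.8 − 1.2 + 6.9 + 3.0 − 0.5) / 7 = 2.1143%
Mean R_m = (10.7 − 5.5 − 1.6 − 4.2 + 6.7 − 1.5 − 3.2) / 7 = 0.2000%
Σ(R_i − R̄_i)(R_m − R̄_m) = 186.4100  ⇒  Cov = 186.4100 / 7 = 26.6300
Σ(R_m − R̄_m)² = 222.0400  ⇒  Var(R_m) = 222.0400 / 7 = 31.7200
β = Cov / Var(R_m) = 26.6300 / 31.7200 = 0.8395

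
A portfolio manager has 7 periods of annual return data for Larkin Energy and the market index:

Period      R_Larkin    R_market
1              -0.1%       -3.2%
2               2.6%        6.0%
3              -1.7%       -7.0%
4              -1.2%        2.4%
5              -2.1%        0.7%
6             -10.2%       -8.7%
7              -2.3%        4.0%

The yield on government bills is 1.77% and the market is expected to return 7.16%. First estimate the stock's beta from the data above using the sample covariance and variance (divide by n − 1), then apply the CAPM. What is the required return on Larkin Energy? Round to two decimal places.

4.36%

Mean R_i = (-0.1 + 2.6 − 1.7 − 1.2 − 2.1 − 10.2 − 2.3) / 7 = -2.1429%
Mean R_m = (-3.2 + 6.0 − 7.0 + 2.4 + 0.7 − 8.7 + 4.0) / 7 = -0.8286%
Σ(R_i − R̄_i)(R_m − R̄_m) = 90.5814  ⇒  Cov = 90.5814 / 6 = 15.0969
Σ(R_m − R̄_m)² = 188.3743  ⇒  Var(R_m) = 188.3743 / 6 = 31.3957
β = Cov / Var(R_m) = 15.0969 / 31.3957 = 0.4809
MRP = 7.16% − 1.77% = 5.39%
E(R) = R_f + β × MRP = 1.77% + 0.4809 × 5.39% = 4.36%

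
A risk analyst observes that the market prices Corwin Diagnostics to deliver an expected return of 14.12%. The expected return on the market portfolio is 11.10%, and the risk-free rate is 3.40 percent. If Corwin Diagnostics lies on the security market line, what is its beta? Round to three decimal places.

MRP = 11.10% − 3.40% = 7.70%
β = (E(R) − R_f) / MRP = (14.12% − 3.40%) / 7.70% = 10.72% / 7.70% = 1.392

1.392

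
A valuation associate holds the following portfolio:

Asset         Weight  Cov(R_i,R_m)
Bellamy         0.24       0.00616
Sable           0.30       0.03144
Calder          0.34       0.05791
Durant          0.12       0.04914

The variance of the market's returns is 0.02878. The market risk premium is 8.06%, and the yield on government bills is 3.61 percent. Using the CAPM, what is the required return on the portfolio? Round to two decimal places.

13.83%

β_Bellamy = 0.00616 / 0.02878 = 0.2140
β_Sable = 0.03144 / 0.02878 = 1.0924
β_Calder = 0.05791 / 0.02878 = 2.0122
β_Durant = 0.04914 / 0.02878 = 1.7074
β_P = Σ w_i β_i = 0.24×0.2140 + 0.30×1.0924 + 0.34×2.0122 + 0.12×1.7074 = 1.2681
E(R_P) = R_f + β_P × MRP = 3.61% + 1.2681 × 8.06% = 13.83%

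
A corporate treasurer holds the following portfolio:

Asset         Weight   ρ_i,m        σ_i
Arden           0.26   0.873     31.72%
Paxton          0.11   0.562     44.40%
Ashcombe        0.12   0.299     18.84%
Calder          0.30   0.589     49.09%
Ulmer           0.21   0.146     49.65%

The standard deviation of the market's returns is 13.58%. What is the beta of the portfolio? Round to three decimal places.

1.533

β_Arden = 0.873 × 31.72% / 13.58% = 2.0391
β_Paxton = 0.562 × 44.40% / 13.58% = 1.8375
β_Ashcombe = 0.299 × 18.84% / 13.58% = 0.4148
β_Calder = 0.589 × 49.09% / 13.58% = 2.1292
β_Ulmer = 0.146 × 49.65% / 13.58% = 0.5338
β_P = Σ w_i β_i = 0.26×2.0391 + 0.11×1.8375 + 0.12×0.4148 + 0.30×2.1292 + 0.21×0.5338 = 1.5329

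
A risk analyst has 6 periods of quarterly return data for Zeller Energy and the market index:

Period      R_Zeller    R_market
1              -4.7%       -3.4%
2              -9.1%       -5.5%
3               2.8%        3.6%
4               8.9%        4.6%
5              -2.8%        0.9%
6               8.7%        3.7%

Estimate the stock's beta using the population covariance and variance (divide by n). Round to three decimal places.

1.641

Mean R_i = (-4.7 − 9.1 + 2.8 + 8.9 − 2.8 + 8.7) / 6 = 0.6333%
Mean R_m = (-3.4 − 5.5 + 3.6 + 4.6 + 0.9 + 3.7) / 6 = 0.6500%
Σ(R_i − R̄_i)(R_m − R̄_m) = 144.2500  ⇒  Cov = 144.2500 / 6 = 24.0417
Σ(R_m − R̄_m)² = 87.8950  ⇒  Var(R_m) = 87.8950 / 6 = 14.6492
β = Cov / Var(R_m) = 24.0417 / 14.6492 = 1.6412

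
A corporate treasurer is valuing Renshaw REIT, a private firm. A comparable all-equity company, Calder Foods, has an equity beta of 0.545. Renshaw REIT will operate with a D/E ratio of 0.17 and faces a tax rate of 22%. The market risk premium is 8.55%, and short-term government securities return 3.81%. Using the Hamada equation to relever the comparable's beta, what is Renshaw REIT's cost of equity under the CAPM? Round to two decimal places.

β_L = β_U × [1 + (1 − t)(D/E)] = 0.545 × [1 + (1 − 0.22) × 0.17]
    = 0.545 × [1 + 0.78 × 0.17] = 0.545 × 1.1326 = 0.6173
E(R) = R_f + β_L × MRP = 3.81% + 0.6173 × 8.55% = 9.09%

9.09%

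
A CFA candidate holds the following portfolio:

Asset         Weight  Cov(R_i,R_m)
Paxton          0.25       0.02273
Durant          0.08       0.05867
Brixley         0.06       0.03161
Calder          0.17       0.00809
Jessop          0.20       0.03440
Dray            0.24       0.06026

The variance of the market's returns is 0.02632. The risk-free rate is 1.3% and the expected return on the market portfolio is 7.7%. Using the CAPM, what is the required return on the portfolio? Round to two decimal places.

β_Paxton = 0.02273 / 0.02632 = 0.8636
β_Durant = 0.05867 / 0.02632 = 2.2291
β_Brixley = 0.03161 / 0.02632 = 1.2010
β_Calder = 0.00809 / 0.02632 = 0.3074
β_Jessop = 0.03440 / 0.02632 = 1.3070
β_Dray = 0.06026 / 0.02632 = 2.2895
β_P = Σ w_i β_i = 0.25×0.8636 + 0.08×2.2291 + 0.06×1.2010 + 0.17×0.3074 + 0.20×1.3070 + 0.24×2.2895 = 1.3294
MRP = 7.7% − 1.3% = 6.40%
E(R_P) = R_f + β_P × MRP = 1.3% + 1.3294 × 6.4% = 9.81%

9.81%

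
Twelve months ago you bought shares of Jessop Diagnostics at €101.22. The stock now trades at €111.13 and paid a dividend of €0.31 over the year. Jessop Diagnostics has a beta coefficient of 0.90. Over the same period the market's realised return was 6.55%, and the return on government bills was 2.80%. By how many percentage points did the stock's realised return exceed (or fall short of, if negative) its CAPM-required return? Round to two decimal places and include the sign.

+3.92%

Realised HPR = (P1 + D1 − P0) / P0 = (111.13 + 0.31 − 101.22) / 101.22 = 10.22 / 101.22 = 10.0968%
MRP = 6.55% − 2.80% = 3.75%
CAPM required = R_f + β·MRP = 2.80% + 0.90 × 3.75% = 6.1750%
α = realised − required = 10.0968% − 6.1750% = +3.92%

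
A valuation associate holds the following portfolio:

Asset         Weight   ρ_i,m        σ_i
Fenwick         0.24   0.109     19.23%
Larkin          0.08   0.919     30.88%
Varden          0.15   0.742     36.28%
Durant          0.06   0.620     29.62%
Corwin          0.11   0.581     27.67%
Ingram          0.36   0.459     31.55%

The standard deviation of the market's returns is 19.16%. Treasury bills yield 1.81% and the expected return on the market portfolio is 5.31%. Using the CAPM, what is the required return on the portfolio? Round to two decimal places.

β_Fenwick = 0.109 × 19.23% / 19.16% = 0.1094
β_Larkin = 0.919 × 30.88% / 19.16% = 1.4811
β_Varden = 0.742 × 36.28% / 19.16% = 1.4050
β_Durant = 0.620 × 29.62% / 19.16% = 0.9585
β_Corwin = 0.581 × 27.67% / 19.16% = 0.8391
β_Ingram = 0.459 × 31.55% / 19.16% = 0.7558
β_P = Σ w_i β_i = 0.24×0.1094 + 0.08×1.4811 + 0.15×1.4050 + 0.06×0.9585 + 0.11×0.8391 + 0.36×0.7558 = 0.7774
MRP = 5.31% − 1.81% = 3.50%
E(R_P) = R_f + β_P × MRP = 1.81% + 0.7774 × 3.50% = 4.53%

4.53%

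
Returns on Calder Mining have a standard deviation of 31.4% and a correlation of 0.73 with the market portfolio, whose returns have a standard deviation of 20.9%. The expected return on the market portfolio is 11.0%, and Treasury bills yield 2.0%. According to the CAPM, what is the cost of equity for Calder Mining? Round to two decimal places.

β = ρ × σ_i / σ_m = 0.73 × 31.4% / 20.9% = 1.0967
MRP = 11.0% − 2.0% = 9.00%
E(R) = 2.0% + 1.0967 × 9.0% = 11.87%

11.87%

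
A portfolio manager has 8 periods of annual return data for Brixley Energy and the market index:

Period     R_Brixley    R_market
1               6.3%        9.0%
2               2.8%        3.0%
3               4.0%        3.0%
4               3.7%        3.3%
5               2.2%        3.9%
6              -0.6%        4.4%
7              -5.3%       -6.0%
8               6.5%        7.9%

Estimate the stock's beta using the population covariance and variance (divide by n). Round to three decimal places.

0.768

Mean R_i = (6.3 + 2.8 + 4.0 + 3.7 + 2.2 − 0.6 − 5.3 + 6.5) / 8 = 2.4500%
Mean R_m = (9.0 + 3.0 + 3.0 + 3.3 + 3.9 + 4.4 − 6.0 + 7.9) / 8 = 3.5625%
Σ(R_i − R̄_i)(R_m − R̄_m) = 108.5750  ⇒  Cov = 108.5750 / 8 = 13.5719
Σ(R_m − R̄_m)² = 141.3388  ⇒  Var(R_m) = 141.3388 / 8 = 17.6674
β = Cov / Var(R_m) = 13.5719 / 17.6674 = 0.7682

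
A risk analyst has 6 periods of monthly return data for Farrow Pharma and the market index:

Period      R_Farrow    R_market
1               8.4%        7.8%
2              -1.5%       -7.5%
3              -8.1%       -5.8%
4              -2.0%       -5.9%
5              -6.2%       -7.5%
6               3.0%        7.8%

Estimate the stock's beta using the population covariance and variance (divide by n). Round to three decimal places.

Mean R_i = (8.4 − 1.5 − 8.1 − 2.0 − 6.2 + 3.0) / 6 = -1.0667%
Mean R_m = (7.8 − 7.5 − 5.8 − 5.9 − 7.5 + 7.8) / 6 = -1.8500%
Σ(R_i − R̄_i)(R_m − R̄_m) = 193.6100  ⇒  Cov = 193.6100 / 6 = 32.2683
Σ(R_m − R̄_m)² = 282.0950  ⇒  Var(R_m) = 282.0950 / 6 = 47.0158
β = Cov / Var(R_m) = 32.2683 / 47.0158 = 0.6863

0.686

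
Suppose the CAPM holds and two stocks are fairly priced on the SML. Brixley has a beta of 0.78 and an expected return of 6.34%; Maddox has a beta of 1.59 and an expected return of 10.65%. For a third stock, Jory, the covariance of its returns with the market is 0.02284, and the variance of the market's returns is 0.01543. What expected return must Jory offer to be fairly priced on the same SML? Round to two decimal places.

MRP = (10.65% − 6.34%) / (1.59 − 0.78) = 5.3210%
R_f = 6.34% − 0.78 × 5.3210% = 2.1896%
β_Jory = Cov / Var(R_m) = 0.02284 / 0.01543 = 1.4802
E(R_Jory) = R_f + β × MRP = 2.1896% + 1.4802 × 5.3210% = 10.07%

10.07%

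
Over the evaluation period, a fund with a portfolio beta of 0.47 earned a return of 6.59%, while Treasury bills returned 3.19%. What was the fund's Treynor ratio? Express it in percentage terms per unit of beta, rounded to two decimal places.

7.23%

Treynor = (R_P − R_f) / β_P = (6.59% − 3.19%) / 0.4700 = 3.40% / 0.4700 = 7.23%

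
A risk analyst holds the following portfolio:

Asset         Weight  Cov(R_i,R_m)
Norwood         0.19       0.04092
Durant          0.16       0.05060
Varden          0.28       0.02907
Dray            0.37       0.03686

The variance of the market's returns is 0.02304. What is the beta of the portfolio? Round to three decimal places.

β_Norwood = 0.04092 / 0.02304 = 1.7760
β_Durant = 0.05060 / 0.02304 = 2.1962
β_Varden = 0.02907 / 0.02304 = 1.2617
β_Dray = 0.03686 / 0.02304 = 1.5998
β_P = Σ w_i β_i = 0.19×1.7760 + 0.16×2.1962 + 0.28×1.2617 + 0.37×1.5998 = 1.6340

1.634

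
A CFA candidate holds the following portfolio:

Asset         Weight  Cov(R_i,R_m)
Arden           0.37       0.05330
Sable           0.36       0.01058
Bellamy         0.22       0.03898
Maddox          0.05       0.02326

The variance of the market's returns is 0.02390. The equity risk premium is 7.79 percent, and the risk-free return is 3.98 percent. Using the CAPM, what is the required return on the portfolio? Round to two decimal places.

14.82%

β_Arden = 0.05330 / 0.02390 = 2.2301
β_Sable = 0.01058 / 0.02390 = 0.4427
β_Bellamy = 0.03898 / 0.02390 = 1.6310
β_Maddox = 0.02326 / 0.02390 = 0.9732
β_P = Σ w_i β_i = 0.37×2.2301 + 0.36×0.4427 + 0.22×1.6310 + 0.05×0.9732 = 1.3920
E(R_P) = R_f + β_P × MRP = 3.98% + 1.3920 × 7.79% = 14.82%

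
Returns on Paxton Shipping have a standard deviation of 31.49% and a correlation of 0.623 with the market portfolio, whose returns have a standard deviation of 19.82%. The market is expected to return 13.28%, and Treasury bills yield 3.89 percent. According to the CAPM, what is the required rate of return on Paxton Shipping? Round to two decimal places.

β = ρ × σ_i / σ_m = 0.623 × 31.49% / 19.82% = 0.9898
MRP = 13.28% − 3.89% = 9.39%
E(R) = 3.89% + 0.9898 × 9.39% = 13.18%

13.18%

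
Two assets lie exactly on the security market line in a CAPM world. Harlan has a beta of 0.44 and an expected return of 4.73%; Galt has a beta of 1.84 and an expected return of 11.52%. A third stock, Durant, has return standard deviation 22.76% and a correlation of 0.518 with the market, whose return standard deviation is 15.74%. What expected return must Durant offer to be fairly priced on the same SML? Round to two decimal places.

MRP = (11.52% − 4.73%) / (1.84 − 0.44) = 4.8500%
R_f = 4.73% − 0.44 × 4.8500% = 2.5960%
β_Durant = ρ·σ_i/σ_m = 0.518 × 22.76 / 15.74 = 0.7490
E(R_Durant) = R_f + β × MRP = 2.5960% + 0.7490 × 4.8500% = 6.23%

6.23%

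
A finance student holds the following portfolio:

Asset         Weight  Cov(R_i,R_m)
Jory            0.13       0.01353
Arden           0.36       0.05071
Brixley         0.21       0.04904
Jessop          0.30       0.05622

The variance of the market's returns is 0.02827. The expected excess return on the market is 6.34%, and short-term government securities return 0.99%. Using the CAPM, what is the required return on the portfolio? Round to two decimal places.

β_Jory = 0.01353 / 0.02827 = 0.4786
β_Arden = 0.05071 / 0.02827 = 1.7938
β_Brixley = 0.04904 / 0.02827 = 1.7347
β_Jessop = 0.05622 / 0.02827 = 1.9887
β_P = Σ w_i β_i = 0.13×0.4786 + 0.36×1.7938 + 0.21×1.7347 + 0.30×1.9887 = 1.6689
E(R_P) = R_f + β_P × MRP = 0.99% + 1.6689 × 6.34% = 11.57%

11.57%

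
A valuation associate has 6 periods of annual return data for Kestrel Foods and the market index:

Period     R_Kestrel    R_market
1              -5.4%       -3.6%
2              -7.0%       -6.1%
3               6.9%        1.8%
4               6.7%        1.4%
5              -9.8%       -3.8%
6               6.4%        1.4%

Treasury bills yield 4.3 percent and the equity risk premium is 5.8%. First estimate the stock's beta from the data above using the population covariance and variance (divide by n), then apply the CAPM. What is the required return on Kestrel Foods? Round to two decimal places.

Mean R_i = (-5.4 − 7.0 + 6.9 + 6.7 − 9.8 + 6.4) / 6 = -0.3667%
Mean R_m = (-3.6 − 6.1 + 1.8 + 1.4 − 3.8 + 1.4) / 6 = -1.4833%
Σ(R_i − R̄_i)(R_m − R̄_m) = 126.8767  ⇒  Cov = 126.8767 / 6 = 21.1461
Σ(R_m − R̄_m)² = 58.5683  ⇒  Var(R_m) = 58.5683 / 6 = 9.7614
β = Cov / Var(R_m) = 21.1461 / 9.7614 = 2.1663
E(R) = R_f + β × MRP = 4.3% + 2.1663 × 5.8% = 16.86%

16.86%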